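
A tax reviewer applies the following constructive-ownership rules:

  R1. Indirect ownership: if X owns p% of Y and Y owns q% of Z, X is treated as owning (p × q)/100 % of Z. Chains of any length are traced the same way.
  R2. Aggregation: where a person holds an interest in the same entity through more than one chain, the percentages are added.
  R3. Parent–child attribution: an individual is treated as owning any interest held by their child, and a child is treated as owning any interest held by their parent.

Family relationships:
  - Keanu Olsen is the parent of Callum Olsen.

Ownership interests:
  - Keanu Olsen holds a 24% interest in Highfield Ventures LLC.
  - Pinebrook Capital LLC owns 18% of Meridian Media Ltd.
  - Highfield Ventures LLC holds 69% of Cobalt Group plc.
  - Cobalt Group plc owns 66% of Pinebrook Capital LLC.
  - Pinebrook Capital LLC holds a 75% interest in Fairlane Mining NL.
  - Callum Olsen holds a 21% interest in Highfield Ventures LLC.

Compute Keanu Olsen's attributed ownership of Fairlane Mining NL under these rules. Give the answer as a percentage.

By parent–child attribution (R3), Keanu Olsen is treated as also owning Callum Olsen's interest in Highfield Ventures LLC, giving 24% + 21% = 45%.
Chain via Highfield Ventures LLC → Cobalt Group plc → Pinebrook Capital LLC (R1): 45% × 69% × 66% × 75% = 15.36975% of Fairlane Mining NL.

15.36975%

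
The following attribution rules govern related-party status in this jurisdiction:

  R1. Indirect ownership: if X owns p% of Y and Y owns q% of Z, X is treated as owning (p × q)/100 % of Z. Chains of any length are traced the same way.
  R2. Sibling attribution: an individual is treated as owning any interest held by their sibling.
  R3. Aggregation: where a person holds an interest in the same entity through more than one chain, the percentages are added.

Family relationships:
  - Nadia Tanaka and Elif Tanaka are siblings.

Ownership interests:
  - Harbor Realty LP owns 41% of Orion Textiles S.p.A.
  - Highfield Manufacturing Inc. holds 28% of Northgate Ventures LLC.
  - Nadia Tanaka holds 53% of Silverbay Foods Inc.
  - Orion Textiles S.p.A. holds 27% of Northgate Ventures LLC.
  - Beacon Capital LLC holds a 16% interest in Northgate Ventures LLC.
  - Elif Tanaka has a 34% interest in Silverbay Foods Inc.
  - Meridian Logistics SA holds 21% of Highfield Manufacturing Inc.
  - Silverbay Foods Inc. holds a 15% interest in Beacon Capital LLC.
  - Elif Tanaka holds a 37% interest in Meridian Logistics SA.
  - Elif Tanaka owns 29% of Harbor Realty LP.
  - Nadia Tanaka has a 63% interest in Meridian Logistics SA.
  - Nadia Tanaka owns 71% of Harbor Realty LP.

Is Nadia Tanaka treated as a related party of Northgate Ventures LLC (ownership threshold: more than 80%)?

No

By sibling attribution (R2), Nadia Tanaka is treated as also owning Elif Tanaka's interest in Harbor Realty LP, giving 71% + 29% = 100%.
By sibling attribution (R2), Nadia Tanaka is treated as also owning Elif Tanaka's interest in Meridian Logistics SA, giving 63% + 37% = 100%.
By sibling attribution (R2), Nadia Tanaka is treated as also owning Elif Tanaka's interest in Silverbay Foods Inc, giving 53% + 34% = 87%.
Chain via Harbor Realty LP → Orion Textiles S.p.A. (R1): 100% × 41% × 27% = 11.07% of Northgate Ventures LLC.
Chain via Meridian Logistics SA → Highfield Manufacturing Inc. (R1): 100% × 21% × 28% = 5.88% of Northgate Ventures LLC.
Chain via Silverbay Foods Inc. → Beacon Capital LLC (R1): 87% × 15% × 16% = 2.088% of Northgate Ventures LLC.
Aggregating (R3): 11.07% + 5.88% + 2.088% = 19.038%.
19.038% does not exceed the 80% threshold, so Nadia is not a related party to Northgate Ventures LLC.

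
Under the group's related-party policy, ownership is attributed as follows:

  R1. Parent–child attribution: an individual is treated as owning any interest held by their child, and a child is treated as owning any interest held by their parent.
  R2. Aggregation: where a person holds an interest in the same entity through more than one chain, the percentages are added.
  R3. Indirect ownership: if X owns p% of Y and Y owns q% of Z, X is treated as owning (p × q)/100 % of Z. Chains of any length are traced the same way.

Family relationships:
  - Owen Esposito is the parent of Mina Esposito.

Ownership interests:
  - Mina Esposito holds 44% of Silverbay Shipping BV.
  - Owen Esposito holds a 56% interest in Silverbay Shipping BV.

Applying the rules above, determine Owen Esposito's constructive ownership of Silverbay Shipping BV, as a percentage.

100%

By parent–child attribution (R1), Owen Esposito is treated as also owning Mina Esposito's interest in Silverbay Shipping BV, giving 56% + 44% = 100%.
Direct interest in Silverbay Shipping BV: 100%.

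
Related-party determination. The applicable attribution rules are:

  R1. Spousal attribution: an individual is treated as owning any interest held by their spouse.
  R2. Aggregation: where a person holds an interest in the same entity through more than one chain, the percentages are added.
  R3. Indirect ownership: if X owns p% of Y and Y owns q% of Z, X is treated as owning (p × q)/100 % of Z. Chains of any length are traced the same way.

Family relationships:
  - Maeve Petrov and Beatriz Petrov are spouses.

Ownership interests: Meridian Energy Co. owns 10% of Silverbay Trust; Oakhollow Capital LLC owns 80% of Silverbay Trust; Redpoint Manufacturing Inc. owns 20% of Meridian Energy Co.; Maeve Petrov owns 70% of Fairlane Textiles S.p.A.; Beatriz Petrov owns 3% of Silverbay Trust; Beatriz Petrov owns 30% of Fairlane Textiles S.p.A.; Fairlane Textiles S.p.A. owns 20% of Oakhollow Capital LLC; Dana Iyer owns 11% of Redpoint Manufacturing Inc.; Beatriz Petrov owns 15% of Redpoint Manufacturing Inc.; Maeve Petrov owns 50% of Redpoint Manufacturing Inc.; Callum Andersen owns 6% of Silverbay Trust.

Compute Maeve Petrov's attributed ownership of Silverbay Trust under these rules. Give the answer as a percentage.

20.3%

By spousal attribution (R1), Maeve Petrov is treated as also owning Beatriz Petrov's interest in Redpoint Manufacturing Inc, giving 50% + 15% = 65%.
By spousal attribution (R1), Maeve Petrov is treated as also owning Beatriz Petrov's interest in Fairlane Textiles S.p.A, giving 70% + 30% = 100%.
By spousal attribution (R1), Maeve Petrov is treated as owning Beatriz Petrov's 3% interest in Silverbay Trust.
Chain via Redpoint Manufacturing Inc. → Meridian Energy Co. (R3): 65% × 20% × 10% = 1.3% of Silverbay Trust.
Chain via Fairlane Textiles S.p.A. → Oakhollow Capital LLC (R3): 100% × 20% × 80% = 16% of Silverbay Trust.
Direct interest in Silverbay Trust: 3%.
Aggregating (R2): 1.3% + 16% + 3% = 20.3%.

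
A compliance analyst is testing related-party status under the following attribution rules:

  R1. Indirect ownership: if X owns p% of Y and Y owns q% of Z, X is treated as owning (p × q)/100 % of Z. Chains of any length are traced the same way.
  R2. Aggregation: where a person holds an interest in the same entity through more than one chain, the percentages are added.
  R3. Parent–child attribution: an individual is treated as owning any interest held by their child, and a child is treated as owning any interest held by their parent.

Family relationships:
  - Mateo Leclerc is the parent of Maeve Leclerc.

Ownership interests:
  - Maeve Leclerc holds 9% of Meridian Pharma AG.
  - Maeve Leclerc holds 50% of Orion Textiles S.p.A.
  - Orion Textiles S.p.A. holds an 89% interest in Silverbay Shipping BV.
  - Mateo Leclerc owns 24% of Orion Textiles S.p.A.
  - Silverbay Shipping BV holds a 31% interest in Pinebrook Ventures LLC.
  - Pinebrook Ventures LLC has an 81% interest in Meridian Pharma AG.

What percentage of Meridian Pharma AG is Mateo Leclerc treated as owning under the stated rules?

25.537446%

By parent–child attribution (R3), Mateo Leclerc is treated as also owning Maeve Leclerc's interest in Orion Textiles S.p.A, giving 24% + 50% = 74%.
By parent–child attribution (R3), Mateo Leclerc is treated as owning Maeve Leclerc's 9% interest in Meridian Pharma AG.
Chain via Orion Textiles S.p.A. → Silverbay Shipping BV → Pinebrook Ventures LLC (R1): 74% × 89% × 31% × 81% = 16.537446% of Meridian Pharma AG.
Direct interest in Meridian Pharma AG: 9%.
Aggregating (R2): 16.537446% + 9% = 25.537446%.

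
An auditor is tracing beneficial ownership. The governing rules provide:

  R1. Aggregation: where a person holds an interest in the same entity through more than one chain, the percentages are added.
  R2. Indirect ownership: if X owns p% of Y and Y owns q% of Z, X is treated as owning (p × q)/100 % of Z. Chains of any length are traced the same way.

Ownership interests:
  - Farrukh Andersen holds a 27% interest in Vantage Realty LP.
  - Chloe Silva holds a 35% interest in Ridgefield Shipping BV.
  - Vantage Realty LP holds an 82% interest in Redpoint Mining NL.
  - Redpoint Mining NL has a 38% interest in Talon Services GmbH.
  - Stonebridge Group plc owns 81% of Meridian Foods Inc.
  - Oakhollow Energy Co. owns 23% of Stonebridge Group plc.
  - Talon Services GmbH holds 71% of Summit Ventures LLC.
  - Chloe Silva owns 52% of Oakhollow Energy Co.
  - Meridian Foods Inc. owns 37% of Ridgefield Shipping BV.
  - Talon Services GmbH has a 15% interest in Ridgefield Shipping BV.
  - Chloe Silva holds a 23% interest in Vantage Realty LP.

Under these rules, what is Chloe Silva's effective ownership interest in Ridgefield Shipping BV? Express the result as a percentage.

39.659432%

Chain via Vantage Realty LP → Redpoint Mining NL → Talon Services GmbH (R2): 23% × 82% × 38% × 15% = 1.07502% of Ridgefield Shipping BV.
Chain via Oakhollow Energy Co. → Stonebridge Group plc → Meridian Foods Inc. (R2): 52% × 23% × 81% × 37% = 3.584412% of Ridgefield Shipping BV.
Direct interest in Ridgefield Shipping BV: 35%.
Aggregating (R1): 1.07502% + 3.584412% + 35% = 39.659432%.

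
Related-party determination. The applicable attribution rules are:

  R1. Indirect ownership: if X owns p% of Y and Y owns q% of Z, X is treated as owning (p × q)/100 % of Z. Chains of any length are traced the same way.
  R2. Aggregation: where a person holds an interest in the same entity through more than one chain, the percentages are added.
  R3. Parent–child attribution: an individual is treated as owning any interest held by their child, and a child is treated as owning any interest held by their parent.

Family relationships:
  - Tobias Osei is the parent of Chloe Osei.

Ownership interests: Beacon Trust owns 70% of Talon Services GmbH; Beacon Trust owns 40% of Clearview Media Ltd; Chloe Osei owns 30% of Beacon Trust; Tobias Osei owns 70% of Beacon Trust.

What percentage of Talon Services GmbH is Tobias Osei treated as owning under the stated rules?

By parent–child attribution (R3), Tobias Osei is treated as also owning Chloe Osei's interest in Beacon Trust, giving 70% + 30% = 100%.
Chain via Beacon Trust (R1): 100% × 70% = 70% of Talon Services GmbH.

70%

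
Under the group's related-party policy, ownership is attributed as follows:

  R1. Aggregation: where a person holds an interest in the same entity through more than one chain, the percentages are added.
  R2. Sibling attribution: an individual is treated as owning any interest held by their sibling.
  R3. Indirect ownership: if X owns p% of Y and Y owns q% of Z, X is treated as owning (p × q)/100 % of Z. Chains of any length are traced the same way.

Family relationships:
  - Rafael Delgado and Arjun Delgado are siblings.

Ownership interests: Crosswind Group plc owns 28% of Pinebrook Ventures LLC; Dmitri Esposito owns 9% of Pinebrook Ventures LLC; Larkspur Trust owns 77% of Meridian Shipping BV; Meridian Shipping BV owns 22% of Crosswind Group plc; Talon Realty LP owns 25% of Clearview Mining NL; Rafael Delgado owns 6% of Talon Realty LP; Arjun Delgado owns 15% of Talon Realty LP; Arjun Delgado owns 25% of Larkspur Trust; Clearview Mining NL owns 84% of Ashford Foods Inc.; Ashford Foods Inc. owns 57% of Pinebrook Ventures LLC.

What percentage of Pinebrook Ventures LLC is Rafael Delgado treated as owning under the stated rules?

By sibling attribution (R2), Rafael Delgado is treated as also owning Arjun Delgado's interest in Talon Realty LP, giving 6% + 15% = 21%.
By sibling attribution (R2), Rafael Delgado is treated as owning Arjun Delgado's 25% interest in Larkspur Trust.
Chain via Talon Realty LP → Clearview Mining NL → Ashford Foods Inc. (R3): 21% × 25% × 84% × 57% = 2.5137% of Pinebrook Ventures LLC.
Chain via Larkspur Trust → Meridian Shipping BV → Crosswind Group plc (R3): 25% × 77% × 22% × 28% = 1.1858% of Pinebrook Ventures LLC.
Aggregating (R1): 2.5137% + 1.1858% = 3.6995%.

3.6995%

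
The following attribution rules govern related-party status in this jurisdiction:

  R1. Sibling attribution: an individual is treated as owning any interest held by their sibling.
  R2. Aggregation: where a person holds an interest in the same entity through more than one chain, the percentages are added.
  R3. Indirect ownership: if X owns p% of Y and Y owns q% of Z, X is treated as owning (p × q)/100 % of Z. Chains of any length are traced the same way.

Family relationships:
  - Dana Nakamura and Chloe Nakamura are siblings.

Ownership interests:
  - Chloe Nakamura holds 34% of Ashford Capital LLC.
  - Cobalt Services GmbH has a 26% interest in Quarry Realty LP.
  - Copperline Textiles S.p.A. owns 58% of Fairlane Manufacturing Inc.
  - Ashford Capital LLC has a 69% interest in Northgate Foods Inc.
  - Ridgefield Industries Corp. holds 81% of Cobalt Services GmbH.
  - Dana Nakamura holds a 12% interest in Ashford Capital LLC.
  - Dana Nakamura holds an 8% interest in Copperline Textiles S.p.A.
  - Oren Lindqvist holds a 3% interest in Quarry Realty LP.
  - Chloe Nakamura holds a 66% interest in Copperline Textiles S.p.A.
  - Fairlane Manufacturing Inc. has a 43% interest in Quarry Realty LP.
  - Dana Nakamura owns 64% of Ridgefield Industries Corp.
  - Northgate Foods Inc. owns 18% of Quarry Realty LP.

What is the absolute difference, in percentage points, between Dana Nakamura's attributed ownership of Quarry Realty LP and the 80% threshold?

42.3528

By sibling attribution (R1), Dana Nakamura is treated as also owning Chloe Nakamura's interest in Ashford Capital LLC, giving 12% + 34% = 46%.
By sibling attribution (R1), Dana Nakamura is treated as also owning Chloe Nakamura's interest in Copperline Textiles S.p.A, giving 8% + 66% = 74%.
Chain via Ridgefield Industries Corp. → Cobalt Services GmbH (R3): 64% × 81% × 26% = 13.4784% of Quarry Realty LP.
Chain via Ashford Capital LLC → Northgate Foods Inc. (R3): 46% × 69% × 18% = 5.7132% of Quarry Realty LP.
Chain via Copperline Textiles S.p.A. → Fairlane Manufacturing Inc. (R3): 74% × 58% × 43% = 18.4556% of Quarry Realty LP.
Aggregating (R2): 13.4784% + 5.7132% + 18.4556% = 37.6472%.
37.6472% falls short of the 80% threshold by 42.3528 percentage points.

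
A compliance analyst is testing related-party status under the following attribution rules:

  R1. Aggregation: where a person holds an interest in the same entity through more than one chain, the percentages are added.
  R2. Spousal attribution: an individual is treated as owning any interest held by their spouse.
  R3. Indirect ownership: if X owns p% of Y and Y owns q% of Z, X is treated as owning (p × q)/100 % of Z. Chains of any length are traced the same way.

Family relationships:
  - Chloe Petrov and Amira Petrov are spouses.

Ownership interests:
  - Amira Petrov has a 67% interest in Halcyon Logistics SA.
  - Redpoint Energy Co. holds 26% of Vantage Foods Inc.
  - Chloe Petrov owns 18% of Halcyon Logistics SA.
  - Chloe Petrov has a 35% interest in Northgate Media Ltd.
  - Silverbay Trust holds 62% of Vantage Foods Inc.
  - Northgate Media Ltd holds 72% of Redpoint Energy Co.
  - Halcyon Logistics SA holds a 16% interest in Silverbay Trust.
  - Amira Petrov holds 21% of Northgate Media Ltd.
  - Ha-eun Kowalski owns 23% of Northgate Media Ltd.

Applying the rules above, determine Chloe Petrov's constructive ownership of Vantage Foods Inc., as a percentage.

18.9152%

By spousal attribution (R2), Chloe Petrov is treated as also owning Amira Petrov's interest in Halcyon Logistics SA, giving 18% + 67% = 85%.
By spousal attribution (R2), Chloe Petrov is treated as also owning Amira Petrov's interest in Northgate Media Ltd, giving 35% + 21% = 56%.
Chain via Halcyon Logistics SA → Silverbay Trust (R3): 85% × 16% × 62% = 8.432% of Vantage Foods Inc.
Chain via Northgate Media Ltd → Redpoint Energy Co. (R3): 56% × 72% × 26% = 10.4832% of Vantage Foods Inc.
Aggregating (R1): 8.432% + 10.4832% = 18.9152%.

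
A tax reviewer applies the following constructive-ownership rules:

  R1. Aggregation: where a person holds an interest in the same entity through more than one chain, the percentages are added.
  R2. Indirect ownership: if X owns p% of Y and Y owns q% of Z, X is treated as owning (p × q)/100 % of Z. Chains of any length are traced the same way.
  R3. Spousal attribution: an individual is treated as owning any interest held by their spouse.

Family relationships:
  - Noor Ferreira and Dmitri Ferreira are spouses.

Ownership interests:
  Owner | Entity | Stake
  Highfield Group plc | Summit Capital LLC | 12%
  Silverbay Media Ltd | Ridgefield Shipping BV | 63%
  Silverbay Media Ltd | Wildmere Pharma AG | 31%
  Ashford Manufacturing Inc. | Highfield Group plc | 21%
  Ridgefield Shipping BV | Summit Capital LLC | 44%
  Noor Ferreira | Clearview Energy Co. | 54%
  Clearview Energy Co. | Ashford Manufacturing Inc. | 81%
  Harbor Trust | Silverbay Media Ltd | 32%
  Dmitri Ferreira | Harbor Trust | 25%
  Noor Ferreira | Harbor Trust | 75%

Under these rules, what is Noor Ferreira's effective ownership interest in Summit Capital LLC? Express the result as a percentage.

9.972648%

By spousal attribution (R3), Noor Ferreira is treated as also owning Dmitri Ferreira's interest in Harbor Trust, giving 75% + 25% = 100%.
Chain via Clearview Energy Co. → Ashford Manufacturing Inc. → Highfield Group plc (R2): 54% × 81% × 21% × 12% = 1.102248% of Summit Capital LLC.
Chain via Harbor Trust → Silverbay Media Ltd → Ridgefield Shipping BV (R2): 100% × 32% × 63% × 44% = 8.8704% of Summit Capital LLC.
Aggregating (R1): 1.102248% + 8.8704% = 9.972648%.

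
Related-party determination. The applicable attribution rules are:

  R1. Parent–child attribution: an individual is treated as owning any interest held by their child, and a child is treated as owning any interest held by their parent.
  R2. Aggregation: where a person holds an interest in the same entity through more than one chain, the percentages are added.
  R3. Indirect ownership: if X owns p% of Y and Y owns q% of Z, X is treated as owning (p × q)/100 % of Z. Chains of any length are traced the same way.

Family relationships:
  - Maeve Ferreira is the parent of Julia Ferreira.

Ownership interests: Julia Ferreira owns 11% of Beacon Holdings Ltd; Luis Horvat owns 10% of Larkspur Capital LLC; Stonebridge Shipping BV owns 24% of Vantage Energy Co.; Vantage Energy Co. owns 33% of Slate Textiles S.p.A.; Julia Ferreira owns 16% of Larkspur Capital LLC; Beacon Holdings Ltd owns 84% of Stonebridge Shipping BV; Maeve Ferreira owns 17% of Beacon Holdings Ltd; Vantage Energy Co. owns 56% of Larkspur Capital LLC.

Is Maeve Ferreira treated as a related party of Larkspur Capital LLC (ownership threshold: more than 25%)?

By parent–child attribution (R1), Maeve Ferreira is treated as also owning Julia Ferreira's interest in Beacon Holdings Ltd, giving 17% + 11% = 28%.
By parent–child attribution (R1), Maeve Ferreira is treated as owning Julia Ferreira's 16% interest in Larkspur Capital LLC.
Chain via Beacon Holdings Ltd → Stonebridge Shipping BV → Vantage Energy Co. (R3): 28% × 84% × 24% × 56% = 3.161088% of Larkspur Capital LLC.
Direct interest in Larkspur Capital LLC: 16%.
Aggregating (R2): 3.161088% + 16% = 19.161088%.
19.161088% does not exceed the 25% threshold, so Maeve is not a related party to Larkspur Capital LLC.

No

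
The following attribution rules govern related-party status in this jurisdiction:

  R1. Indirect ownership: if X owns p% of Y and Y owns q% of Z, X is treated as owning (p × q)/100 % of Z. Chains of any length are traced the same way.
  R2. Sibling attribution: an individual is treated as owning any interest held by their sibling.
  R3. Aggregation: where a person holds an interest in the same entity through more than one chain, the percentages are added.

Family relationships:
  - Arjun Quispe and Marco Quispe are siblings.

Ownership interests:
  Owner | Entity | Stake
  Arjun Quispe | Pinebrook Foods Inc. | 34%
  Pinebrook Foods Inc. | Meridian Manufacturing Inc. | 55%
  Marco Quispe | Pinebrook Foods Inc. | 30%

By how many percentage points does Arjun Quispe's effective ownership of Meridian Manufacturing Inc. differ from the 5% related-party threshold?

By sibling attribution (R2), Arjun Quispe is treated as also owning Marco Quispe's interest in Pinebrook Foods Inc, giving 34% + 30% = 64%.
Chain via Pinebrook Foods Inc. (R1): 64% × 55% = 35.2% of Meridian Manufacturing Inc.
35.2% exceeds the 5% threshold by 30.2 percentage points.

30.2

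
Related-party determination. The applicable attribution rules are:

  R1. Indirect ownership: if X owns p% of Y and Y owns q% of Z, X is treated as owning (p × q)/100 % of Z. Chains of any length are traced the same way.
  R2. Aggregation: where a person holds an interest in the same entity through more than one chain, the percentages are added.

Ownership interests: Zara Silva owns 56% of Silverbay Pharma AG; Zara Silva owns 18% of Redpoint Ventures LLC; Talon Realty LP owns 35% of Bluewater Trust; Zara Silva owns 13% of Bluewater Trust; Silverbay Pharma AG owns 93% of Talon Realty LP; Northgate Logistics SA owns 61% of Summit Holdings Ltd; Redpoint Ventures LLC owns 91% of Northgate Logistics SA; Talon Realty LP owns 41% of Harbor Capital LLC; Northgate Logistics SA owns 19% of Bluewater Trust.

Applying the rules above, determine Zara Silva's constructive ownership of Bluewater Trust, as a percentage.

Chain via Redpoint Ventures LLC → Northgate Logistics SA (R1): 18% × 91% × 19% = 3.1122% of Bluewater Trust.
Chain via Silverbay Pharma AG → Talon Realty LP (R1): 56% × 93% × 35% = 18.228% of Bluewater Trust.
Direct interest in Bluewater Trust: 13%.
Aggregating (R2): 3.1122% + 18.228% + 13% = 34.3402%.

34.3402%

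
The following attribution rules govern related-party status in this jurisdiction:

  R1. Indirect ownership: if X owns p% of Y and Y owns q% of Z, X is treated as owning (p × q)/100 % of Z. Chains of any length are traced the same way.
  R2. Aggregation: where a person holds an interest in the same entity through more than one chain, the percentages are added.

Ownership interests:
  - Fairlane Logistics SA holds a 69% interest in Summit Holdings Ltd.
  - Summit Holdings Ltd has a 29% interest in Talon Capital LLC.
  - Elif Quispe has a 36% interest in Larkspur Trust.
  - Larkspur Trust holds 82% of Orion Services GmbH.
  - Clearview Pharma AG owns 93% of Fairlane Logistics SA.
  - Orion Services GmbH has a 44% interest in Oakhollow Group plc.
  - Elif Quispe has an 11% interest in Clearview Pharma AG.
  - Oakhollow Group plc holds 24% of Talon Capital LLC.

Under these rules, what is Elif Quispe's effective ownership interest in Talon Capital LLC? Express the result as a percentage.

5.164335%

Chain via Clearview Pharma AG → Fairlane Logistics SA → Summit Holdings Ltd (R1): 11% × 93% × 69% × 29% = 2.047023% of Talon Capital LLC.
Chain via Larkspur Trust → Orion Services GmbH → Oakhollow Group plc (R1): 36% × 82% × 44% × 24% = 3.117312% of Talon Capital LLC.
Aggregating (R2): 2.047023% + 3.117312% = 5.164335%.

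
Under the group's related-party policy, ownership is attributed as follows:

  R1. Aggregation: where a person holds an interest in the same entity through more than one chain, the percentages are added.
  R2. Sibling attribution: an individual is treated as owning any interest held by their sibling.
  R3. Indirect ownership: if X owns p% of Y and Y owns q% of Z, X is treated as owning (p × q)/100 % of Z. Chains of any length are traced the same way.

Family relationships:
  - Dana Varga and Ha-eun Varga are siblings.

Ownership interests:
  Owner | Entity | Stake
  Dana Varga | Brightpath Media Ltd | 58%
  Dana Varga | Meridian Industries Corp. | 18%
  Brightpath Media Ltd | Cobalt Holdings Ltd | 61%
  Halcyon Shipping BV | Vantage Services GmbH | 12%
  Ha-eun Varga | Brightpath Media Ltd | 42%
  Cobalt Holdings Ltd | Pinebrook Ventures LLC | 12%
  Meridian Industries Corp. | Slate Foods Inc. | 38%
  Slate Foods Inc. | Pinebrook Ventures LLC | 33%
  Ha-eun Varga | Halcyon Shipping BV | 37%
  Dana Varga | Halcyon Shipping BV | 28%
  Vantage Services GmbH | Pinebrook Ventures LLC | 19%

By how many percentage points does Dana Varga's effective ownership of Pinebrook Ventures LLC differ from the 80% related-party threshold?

By sibling attribution (R2), Dana Varga is treated as also owning Ha-eun Varga's interest in Brightpath Media Ltd, giving 58% + 42% = 100%.
By sibling attribution (R2), Dana Varga is treated as also owning Ha-eun Varga's interest in Halcyon Shipping BV, giving 28% + 37% = 65%.
Chain via Brightpath Media Ltd → Cobalt Holdings Ltd (R3): 100% × 61% × 12% = 7.32% of Pinebrook Ventures LLC.
Chain via Halcyon Shipping BV → Vantage Services GmbH (R3): 65% × 12% × 19% = 1.482% of Pinebrook Ventures LLC.
Chain via Meridian Industries Corp. → Slate Foods Inc. (R3): 18% × 38% × 33% = 2.2572% of Pinebrook Ventures LLC.
Aggregating (R1): 7.32% + 1.482% + 2.2572% = 11.0592%.
11.0592% falls short of the 80% threshold by 68.9408 percentage points.

68.9408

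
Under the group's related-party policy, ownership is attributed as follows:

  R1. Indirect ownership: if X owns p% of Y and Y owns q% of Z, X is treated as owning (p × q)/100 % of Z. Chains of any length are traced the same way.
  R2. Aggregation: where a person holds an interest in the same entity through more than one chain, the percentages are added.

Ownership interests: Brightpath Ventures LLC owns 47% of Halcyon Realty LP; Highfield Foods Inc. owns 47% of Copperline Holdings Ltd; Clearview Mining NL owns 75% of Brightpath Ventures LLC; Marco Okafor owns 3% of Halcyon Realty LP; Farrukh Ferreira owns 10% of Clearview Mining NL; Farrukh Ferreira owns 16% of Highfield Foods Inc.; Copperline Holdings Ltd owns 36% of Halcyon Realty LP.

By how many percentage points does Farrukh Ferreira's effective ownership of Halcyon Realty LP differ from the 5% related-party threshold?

1.2322

Chain via Clearview Mining NL → Brightpath Ventures LLC (R1): 10% × 75% × 47% = 3.525% of Halcyon Realty LP.
Chain via Highfield Foods Inc. → Copperline Holdings Ltd (R1): 16% × 47% × 36% = 2.7072% of Halcyon Realty LP.
Aggregating (R2): 3.525% + 2.7072% = 6.2322%.
6.2322% exceeds the 5% threshold by 1.2322 percentage points.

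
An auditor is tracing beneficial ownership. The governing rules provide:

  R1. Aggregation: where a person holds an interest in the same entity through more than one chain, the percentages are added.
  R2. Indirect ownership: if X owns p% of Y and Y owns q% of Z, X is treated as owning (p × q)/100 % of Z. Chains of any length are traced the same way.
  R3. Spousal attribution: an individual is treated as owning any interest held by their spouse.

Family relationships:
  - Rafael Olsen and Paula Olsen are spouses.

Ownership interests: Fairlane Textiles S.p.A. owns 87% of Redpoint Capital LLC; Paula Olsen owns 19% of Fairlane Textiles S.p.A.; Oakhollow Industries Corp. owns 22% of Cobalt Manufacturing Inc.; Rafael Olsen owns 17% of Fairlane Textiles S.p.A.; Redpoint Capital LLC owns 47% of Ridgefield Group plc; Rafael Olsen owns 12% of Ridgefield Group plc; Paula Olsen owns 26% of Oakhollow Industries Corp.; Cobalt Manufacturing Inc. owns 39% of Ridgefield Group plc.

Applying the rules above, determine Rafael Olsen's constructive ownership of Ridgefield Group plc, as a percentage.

28.9512%

By spousal attribution (R3), Rafael Olsen is treated as also owning Paula Olsen's interest in Fairlane Textiles S.p.A, giving 17% + 19% = 36%.
By spousal attribution (R3), Rafael Olsen is treated as owning Paula Olsen's 26% interest in Oakhollow Industries Corp.
Chain via Fairlane Textiles S.p.A. → Redpoint Capital LLC (R2): 36% × 87% × 47% = 14.7204% of Ridgefield Group plc.
Direct interest in Ridgefield Group plc: 12%.
Chain via Oakhollow Industries Corp. → Cobalt Manufacturing Inc. (R2): 26% × 22% × 39% = 2.2308% of Ridgefield Group plc.
Aggregating (R1): 14.7204% + 12% + 2.2308% = 28.9512%.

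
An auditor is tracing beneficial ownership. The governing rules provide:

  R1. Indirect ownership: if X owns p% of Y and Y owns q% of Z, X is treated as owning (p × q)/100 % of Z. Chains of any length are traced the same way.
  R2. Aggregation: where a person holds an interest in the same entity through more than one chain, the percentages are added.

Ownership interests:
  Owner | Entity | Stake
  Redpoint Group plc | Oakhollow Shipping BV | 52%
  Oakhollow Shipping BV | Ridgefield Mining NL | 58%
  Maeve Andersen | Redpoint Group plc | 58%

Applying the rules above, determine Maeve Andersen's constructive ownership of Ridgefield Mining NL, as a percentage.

Chain via Redpoint Group plc → Oakhollow Shipping BV (R1): 58% × 52% × 58% = 17.4928% of Ridgefield Mining NL.

17.4928%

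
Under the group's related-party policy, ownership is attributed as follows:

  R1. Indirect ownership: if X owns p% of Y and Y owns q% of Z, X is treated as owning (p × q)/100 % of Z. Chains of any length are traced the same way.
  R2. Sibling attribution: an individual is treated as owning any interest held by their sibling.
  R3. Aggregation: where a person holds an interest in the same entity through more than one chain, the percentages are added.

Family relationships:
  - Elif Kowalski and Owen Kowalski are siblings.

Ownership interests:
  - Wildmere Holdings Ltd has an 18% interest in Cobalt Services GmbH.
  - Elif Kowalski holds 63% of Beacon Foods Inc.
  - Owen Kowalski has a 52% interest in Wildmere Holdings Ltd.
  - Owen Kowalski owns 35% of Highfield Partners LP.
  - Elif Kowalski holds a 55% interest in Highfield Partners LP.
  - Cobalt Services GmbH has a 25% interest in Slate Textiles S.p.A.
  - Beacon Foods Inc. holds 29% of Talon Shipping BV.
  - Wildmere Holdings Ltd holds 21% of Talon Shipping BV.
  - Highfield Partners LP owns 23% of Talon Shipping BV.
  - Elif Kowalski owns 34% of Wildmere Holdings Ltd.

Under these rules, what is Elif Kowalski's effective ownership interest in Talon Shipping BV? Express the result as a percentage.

57.03%

By sibling attribution (R2), Elif Kowalski is treated as also owning Owen Kowalski's interest in Wildmere Holdings Ltd, giving 34% + 52% = 86%.
By sibling attribution (R2), Elif Kowalski is treated as also owning Owen Kowalski's interest in Highfield Partners LP, giving 55% + 35% = 90%.
Chain via Beacon Foods Inc. (R1): 63% × 29% = 18.27% of Talon Shipping BV.
Chain via Wildmere Holdings Ltd (R1): 86% × 21% = 18.06% of Talon Shipping BV.
Chain via Highfield Partners LP (R1): 90% × 23% = 20.7% of Talon Shipping BV.
Aggregating (R3): 18.27% + 18.06% + 20.7% = 57.03%.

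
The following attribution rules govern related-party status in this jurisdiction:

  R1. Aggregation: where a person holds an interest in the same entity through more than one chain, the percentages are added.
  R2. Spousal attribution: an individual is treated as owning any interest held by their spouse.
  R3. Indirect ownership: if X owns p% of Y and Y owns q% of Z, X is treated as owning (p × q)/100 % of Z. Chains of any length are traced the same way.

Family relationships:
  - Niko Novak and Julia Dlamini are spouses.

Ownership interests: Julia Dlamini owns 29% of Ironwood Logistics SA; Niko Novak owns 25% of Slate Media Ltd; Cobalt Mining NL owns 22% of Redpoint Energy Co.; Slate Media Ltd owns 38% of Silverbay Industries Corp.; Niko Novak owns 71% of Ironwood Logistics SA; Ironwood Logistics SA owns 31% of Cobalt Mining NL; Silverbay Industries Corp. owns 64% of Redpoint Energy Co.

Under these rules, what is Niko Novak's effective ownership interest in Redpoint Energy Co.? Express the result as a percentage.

12.9%

By spousal attribution (R2), Niko Novak is treated as also owning Julia Dlamini's interest in Ironwood Logistics SA, giving 71% + 29% = 100%.
Chain via Ironwood Logistics SA → Cobalt Mining NL (R3): 100% × 31% × 22% = 6.82% of Redpoint Energy Co.
Chain via Slate Media Ltd → Silverbay Industries Corp. (R3): 25% × 38% × 64% = 6.08% of Redpoint Energy Co.
Aggregating (R1): 6.82% + 6.08% = 12.9%.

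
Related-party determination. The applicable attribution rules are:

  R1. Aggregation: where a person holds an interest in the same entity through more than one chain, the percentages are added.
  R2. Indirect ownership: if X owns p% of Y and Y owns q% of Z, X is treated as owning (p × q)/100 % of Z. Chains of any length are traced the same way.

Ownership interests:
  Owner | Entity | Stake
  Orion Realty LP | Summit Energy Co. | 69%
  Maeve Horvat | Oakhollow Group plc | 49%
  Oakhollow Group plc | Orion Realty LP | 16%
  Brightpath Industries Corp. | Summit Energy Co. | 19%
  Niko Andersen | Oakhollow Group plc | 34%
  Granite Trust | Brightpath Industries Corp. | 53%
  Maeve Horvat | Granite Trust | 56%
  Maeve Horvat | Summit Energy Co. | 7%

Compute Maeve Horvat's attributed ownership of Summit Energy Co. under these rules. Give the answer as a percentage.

Chain via Oakhollow Group plc → Orion Realty LP (R2): 49% × 16% × 69% = 5.4096% of Summit Energy Co.
Chain via Granite Trust → Brightpath Industries Corp. (R2): 56% × 53% × 19% = 5.6392% of Summit Energy Co.
Direct interest in Summit Energy Co: 7%.
Aggregating (R1): 5.4096% + 5.6392% + 7% = 18.0488%.

18.0488%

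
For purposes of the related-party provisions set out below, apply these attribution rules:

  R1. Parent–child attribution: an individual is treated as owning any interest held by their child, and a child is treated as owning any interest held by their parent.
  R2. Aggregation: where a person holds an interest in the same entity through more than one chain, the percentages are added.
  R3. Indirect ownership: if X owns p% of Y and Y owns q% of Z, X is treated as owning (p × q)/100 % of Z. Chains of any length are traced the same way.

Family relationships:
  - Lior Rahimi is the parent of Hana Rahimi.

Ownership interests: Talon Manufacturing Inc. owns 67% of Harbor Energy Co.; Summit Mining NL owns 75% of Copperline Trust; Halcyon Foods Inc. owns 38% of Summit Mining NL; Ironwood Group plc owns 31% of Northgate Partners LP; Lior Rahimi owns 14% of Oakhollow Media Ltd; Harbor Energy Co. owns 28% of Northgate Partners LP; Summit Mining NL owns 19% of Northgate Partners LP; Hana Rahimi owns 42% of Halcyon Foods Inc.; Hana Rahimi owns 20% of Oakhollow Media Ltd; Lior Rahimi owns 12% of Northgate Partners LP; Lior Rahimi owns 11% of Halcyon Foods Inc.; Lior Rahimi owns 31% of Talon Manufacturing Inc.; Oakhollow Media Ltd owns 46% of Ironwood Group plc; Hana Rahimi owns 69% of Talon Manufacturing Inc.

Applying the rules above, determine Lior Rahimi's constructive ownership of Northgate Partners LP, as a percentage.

By parent–child attribution (R1), Lior Rahimi is treated as also owning Hana Rahimi's interest in Halcyon Foods Inc, giving 11% + 42% = 53%.
By parent–child attribution (R1), Lior Rahimi is treated as also owning Hana Rahimi's interest in Talon Manufacturing Inc, giving 31% + 69% = 100%.
By parent–child attribution (R1), Lior Rahimi is treated as also owning Hana Rahimi's interest in Oakhollow Media Ltd, giving 14% + 20% = 34%.
Chain via Halcyon Foods Inc. → Summit Mining NL (R3): 53% × 38% × 19% = 3.8266% of Northgate Partners LP.
Chain via Talon Manufacturing Inc. → Harbor Energy Co. (R3): 100% × 67% × 28% = 18.76% of Northgate Partners LP.
Chain via Oakhollow Media Ltd → Ironwood Group plc (R3): 34% × 46% × 31% = 4.8484% of Northgate Partners LP.
Direct interest in Northgate Partners LP: 12%.
Aggregating (R2): 3.8266% + 18.76% + 4.8484% + 12% = 39.435%.

39.435%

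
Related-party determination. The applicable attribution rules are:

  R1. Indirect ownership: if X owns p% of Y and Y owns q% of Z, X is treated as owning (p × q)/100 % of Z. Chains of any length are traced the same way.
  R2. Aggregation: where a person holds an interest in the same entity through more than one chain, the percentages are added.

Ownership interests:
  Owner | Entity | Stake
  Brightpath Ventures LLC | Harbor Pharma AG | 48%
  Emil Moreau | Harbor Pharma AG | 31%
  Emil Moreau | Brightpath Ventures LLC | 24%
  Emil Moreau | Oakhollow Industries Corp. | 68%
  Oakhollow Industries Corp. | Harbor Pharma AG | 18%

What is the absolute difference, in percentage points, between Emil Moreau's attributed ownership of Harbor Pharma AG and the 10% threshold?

Chain via Brightpath Ventures LLC (R1): 24% × 48% = 11.52% of Harbor Pharma AG.
Chain via Oakhollow Industries Corp. (R1): 68% × 18% = 12.24% of Harbor Pharma AG.
Direct interest in Harbor Pharma AG: 31%.
Aggregating (R2): 11.52% + 12.24% + 31% = 54.76%.
54.76% exceeds the 10% threshold by 44.76 percentage points.

44.76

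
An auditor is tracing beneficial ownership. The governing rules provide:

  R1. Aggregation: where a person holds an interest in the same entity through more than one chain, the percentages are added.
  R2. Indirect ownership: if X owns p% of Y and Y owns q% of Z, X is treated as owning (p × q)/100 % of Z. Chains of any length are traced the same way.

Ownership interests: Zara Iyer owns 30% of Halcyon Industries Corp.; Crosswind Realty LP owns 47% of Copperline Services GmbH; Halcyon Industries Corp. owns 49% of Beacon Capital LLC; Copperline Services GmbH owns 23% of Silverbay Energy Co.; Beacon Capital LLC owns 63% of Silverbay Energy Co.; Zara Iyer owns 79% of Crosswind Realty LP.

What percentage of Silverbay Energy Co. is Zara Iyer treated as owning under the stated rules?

17.8009%

Chain via Halcyon Industries Corp. → Beacon Capital LLC (R2): 30% × 49% × 63% = 9.261% of Silverbay Energy Co.
Chain via Crosswind Realty LP → Copperline Services GmbH (R2): 79% × 47% × 23% = 8.5399% of Silverbay Energy Co.
Aggregating (R1): 9.261% + 8.5399% = 17.8009%.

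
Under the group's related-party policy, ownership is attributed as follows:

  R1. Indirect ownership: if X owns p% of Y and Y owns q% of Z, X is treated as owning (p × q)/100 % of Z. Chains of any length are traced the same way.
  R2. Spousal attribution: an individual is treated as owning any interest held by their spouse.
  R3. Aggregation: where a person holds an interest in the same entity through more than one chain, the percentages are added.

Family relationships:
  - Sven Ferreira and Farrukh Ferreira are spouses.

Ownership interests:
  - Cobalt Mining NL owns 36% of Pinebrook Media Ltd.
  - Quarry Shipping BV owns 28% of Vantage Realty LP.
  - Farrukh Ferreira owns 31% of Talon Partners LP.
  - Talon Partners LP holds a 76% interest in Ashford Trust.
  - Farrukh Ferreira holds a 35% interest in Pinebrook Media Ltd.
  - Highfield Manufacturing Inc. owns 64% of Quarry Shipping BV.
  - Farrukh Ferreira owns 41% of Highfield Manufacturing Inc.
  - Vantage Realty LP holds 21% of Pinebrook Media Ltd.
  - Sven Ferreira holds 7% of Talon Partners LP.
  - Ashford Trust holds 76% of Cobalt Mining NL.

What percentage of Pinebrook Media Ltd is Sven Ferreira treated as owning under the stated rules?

By spousal attribution (R2), Sven Ferreira is treated as also owning Farrukh Ferreira's interest in Talon Partners LP, giving 7% + 31% = 38%.
By spousal attribution (R2), Sven Ferreira is treated as owning Farrukh Ferreira's 41% interest in Highfield Manufacturing Inc.
By spousal attribution (R2), Sven Ferreira is treated as owning Farrukh Ferreira's 35% interest in Pinebrook Media Ltd.
Chain via Talon Partners LP → Ashford Trust → Cobalt Mining NL (R1): 38% × 76% × 76% × 36% = 7.901568% of Pinebrook Media Ltd.
Chain via Highfield Manufacturing Inc. → Quarry Shipping BV → Vantage Realty LP (R1): 41% × 64% × 28% × 21% = 1.542912% of Pinebrook Media Ltd.
Direct interest in Pinebrook Media Ltd: 35%.
Aggregating (R3): 7.901568% + 1.542912% + 35% = 44.44448%.

44.44448%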